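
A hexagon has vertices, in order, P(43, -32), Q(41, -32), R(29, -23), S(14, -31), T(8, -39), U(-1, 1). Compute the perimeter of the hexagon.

140

|PQ| = √((-2)² + (0)²) = √4 = 2
|QR| = √((-12)² + (9)²) = √225 = 15
|RS| = √((-15)² + (-8)²) = √289 = 17
|ST| = √((-6)² + (-8)²) = √100 = 10
|TU| = √((-9)² + (40)²) = √1681 = 41
|UP| = √((44)² + (-33)²) = √3025 = 55
Perimeter = 2 + 15 + 17 + 10 + 41 + 55 = 140.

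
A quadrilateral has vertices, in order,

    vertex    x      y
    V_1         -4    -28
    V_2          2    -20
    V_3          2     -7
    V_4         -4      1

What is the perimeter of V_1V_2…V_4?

62

|V_1V_2| = √((6)² + (8)²) = √100 = 10
|V_2V_3| = √((0)² + (13)²) = √169 = 13
|V_3V_4| = √((-6)² + (8)²) = √100 = 10
|V_4V_1| = √((0)² + (-29)²) = √841 = 29
Perimeter = 10 + 13 + 10 + 29 = 62.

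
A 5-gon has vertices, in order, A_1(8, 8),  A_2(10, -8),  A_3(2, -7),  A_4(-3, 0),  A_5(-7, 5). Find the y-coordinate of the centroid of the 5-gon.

61/165

Apply the shoelace (surveyor's) formula. First the cross-terms c_i = x_i·y_{i+1} − x_{i+1}·y_i:
  -144, -54, -21, -15, -96  ⇒  2A = -330, A = -165.
Then Σ (y_i + y_{i+1})·c_i = -366, so ȳ = -366 / (6·(-165)) = 61/165.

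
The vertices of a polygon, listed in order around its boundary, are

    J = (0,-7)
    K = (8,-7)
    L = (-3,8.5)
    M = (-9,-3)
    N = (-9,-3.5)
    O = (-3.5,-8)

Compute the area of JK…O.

138.625

Apply the shoelace (surveyor's) formula: 2A = Σ (x_i·y_{i+1} − x_{i+1}·y_i), indices taken mod 6.
Σ = (56) + (47) + (85.5) + (4.5) + (59.75) + (24.5) = 277.25
Area = |Σ|/2 = 138.625.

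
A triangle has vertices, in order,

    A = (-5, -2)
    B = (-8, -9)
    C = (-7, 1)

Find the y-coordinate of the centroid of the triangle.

-10/3

Apply Gauss's area formula. First the cross-terms c_i = x_i·y_{i+1} − x_{i+1}·y_i:
  29, -71, 19  ⇒  2A = -23, A = -11.5.
Then Σ (y_i + y_{i+1})·c_i = 230, so ȳ = 230 / (6·(-11.5)) = -10/3.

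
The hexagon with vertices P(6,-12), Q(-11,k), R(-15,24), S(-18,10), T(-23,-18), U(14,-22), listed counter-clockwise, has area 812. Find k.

Write out the shoelace sum; only the two edges meeting at Q involve k:
2·Area = [(6·k − (-11)·(-12)) + ((-11)·24 − (-15)·k)] + 1558
       = 21·k + 1162 = 1624
⇒ k = 22.

22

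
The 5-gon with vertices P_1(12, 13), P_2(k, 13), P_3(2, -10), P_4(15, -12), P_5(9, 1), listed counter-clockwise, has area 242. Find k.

The doubled signed area Σ (x_i y_{i+1} − x_{i+1} y_i) is linear in k.
With k=0 it equals 484; the coefficient of k is -23 (from the two edges through P_2).
So -23·k + 484 = 2·242 = 484 ⇒ k = 0.

0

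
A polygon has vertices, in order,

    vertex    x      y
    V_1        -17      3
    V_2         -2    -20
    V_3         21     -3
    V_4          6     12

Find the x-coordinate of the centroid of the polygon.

398/237

Apply the shoelace (surveyor's) formula. First the cross-terms c_i = x_i·y_{i+1} − x_{i+1}·y_i:
  346, 426, 270, 222  ⇒  2A = 1264, A = 632.
Then Σ (x_i + x_{i+1})·c_i = 6368, so x̄ = 6368 / (6·632) = 398/237.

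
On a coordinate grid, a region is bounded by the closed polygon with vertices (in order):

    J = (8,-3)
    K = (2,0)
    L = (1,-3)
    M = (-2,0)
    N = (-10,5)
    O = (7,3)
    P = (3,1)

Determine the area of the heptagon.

J→K: (8)(0) − (2)(-3) = 6
K→L: (2)(-3) − (1)(0) = -6
L→M: (1)(0) − (-2)(-3) = -6
M→N: (-2)(5) − (-10)(0) = -10
N→O: (-10)(3) − (7)(5) = -65
O→P: (7)(1) − (3)(3) = -2
P→J: (3)(-3) − (8)(1) = -17
Σ = -100
Area = |Σ|/2 = 50.

50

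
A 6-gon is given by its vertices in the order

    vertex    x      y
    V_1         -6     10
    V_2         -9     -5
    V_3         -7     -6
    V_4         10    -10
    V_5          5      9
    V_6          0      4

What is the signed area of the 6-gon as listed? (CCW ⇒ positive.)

226.5

Cross-terms: 120, 19, 130, 140, 20, 24  ⇒  Σ = 453
Signed area = Σ/2 = 226.5 (positive ⇒ counter-clockwise traversal).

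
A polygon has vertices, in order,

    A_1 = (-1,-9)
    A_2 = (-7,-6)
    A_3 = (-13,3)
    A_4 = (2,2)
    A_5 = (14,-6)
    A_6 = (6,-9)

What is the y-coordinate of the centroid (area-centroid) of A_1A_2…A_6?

-404/127

Apply the shoelace formula. First the cross-terms c_i = x_i·y_{i+1} − x_{i+1}·y_i:
  -57, -99, -32, -40, -90, -63  ⇒  2A = -381, A = -190.5.
Then Σ (y_i + y_{i+1})·c_i = 3636, so ȳ = 3636 / (6·(-190.5)) = -404/127.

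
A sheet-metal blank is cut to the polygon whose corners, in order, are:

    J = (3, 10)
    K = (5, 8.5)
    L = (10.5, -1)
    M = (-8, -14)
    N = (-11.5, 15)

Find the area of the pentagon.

Apply Gauss's area formula: 2A = Σ (x_i·y_{i+1} − x_{i+1}·y_i), indices taken mod 5.
Cross-terms: -24.5, -94.25, -155, -281, -160  ⇒  Σ = -714.75
Area = |Σ|/2 = 357.375.

357.375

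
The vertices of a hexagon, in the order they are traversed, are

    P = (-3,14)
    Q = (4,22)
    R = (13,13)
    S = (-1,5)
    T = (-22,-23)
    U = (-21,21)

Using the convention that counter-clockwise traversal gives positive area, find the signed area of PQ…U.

Apply the shoelace formula: 2A = Σ (x_i·y_{i+1} − x_{i+1}·y_i), indices taken mod 6.
P→Q: (-3)(22) − (4)(14) = -122
Q→R: (4)(13) − (13)(22) = -234
R→S: (13)(5) − (-1)(13) = 78
S→T: (-1)(-23) − (-22)(5) = 133
T→U: (-22)(21) − (-21)(-23) = -945
U→P: (-21)(14) − (-3)(21) = -231
Σ = -1321
Signed area = Σ/2 = -660.5 (negative ⇒ clockwise traversal).

-660.5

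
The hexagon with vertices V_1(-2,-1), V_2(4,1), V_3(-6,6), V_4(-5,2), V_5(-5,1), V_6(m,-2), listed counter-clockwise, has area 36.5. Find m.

-6

Write out the shoelace sum; only the two edges meeting at V_6 involve m:
2·Area = [((-5)·(-2) − m·1) + (m·(-1) − (-2)·(-2))] + 55
       = -2·m + 61 = 73
⇒ m = -6.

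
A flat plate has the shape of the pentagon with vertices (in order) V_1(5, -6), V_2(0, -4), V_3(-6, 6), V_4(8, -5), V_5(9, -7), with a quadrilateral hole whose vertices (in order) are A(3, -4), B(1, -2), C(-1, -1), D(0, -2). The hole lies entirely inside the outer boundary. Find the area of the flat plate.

44.5

Outer boundary:
Cross-terms: -20, -24, -18, -11, -19  ⇒  Σ = -92
Area = |Σ|/2 = 46.
Hole:
Apply Gauss's area formula: 2A = Σ (x_i·y_{i+1} − x_{i+1}·y_i), indices taken mod 4.
Σ = (-2) + (-3) + (2) + (6) = 3
Area = |Σ|/2 = 1.5.
Net area = 46 − 1.5 = 44.5.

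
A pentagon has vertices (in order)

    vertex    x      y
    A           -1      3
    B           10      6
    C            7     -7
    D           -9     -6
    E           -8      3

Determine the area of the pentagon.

A→B: (-1)(6) − (10)(3) = -36
B→C: (10)(-7) − (7)(6) = -112
C→D: (7)(-6) − (-9)(-7) = -105
D→E: (-9)(3) − (-8)(-6) = -75
E→A: (-8)(3) − (-1)(3) = -21
Σ = -349
Area = |Σ|/2 = 174.5.

174.5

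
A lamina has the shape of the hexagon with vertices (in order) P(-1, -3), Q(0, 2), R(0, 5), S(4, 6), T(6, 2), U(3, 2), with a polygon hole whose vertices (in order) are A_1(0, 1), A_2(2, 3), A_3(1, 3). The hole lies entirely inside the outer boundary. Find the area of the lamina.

Outer boundary:
Apply the shoelace formula: 2A = Σ (x_i·y_{i+1} − x_{i+1}·y_i), indices taken mod 6.
Σ = (-2) + (0) + (-20) + (-28) + (6) + (-7) = -51
Area = |Σ|/2 = 25.5.
Hole:
Apply Gauss's area formula: 2A = Σ (x_i·y_{i+1} − x_{i+1}·y_i), indices taken mod 3.
Cross-terms: -2, 3, 1  ⇒  Σ = 2
Area = |Σ|/2 = 1.
Net area = 25.5 − 1 = 24.5.

24.5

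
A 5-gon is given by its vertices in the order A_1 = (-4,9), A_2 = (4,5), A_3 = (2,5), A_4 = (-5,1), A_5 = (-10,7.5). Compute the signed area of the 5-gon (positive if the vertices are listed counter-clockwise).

-53.25

Apply the surveyor's formula: 2A = Σ (x_i·y_{i+1} − x_{i+1}·y_i), indices taken mod 5.
Σ = (-56) + (10) + (27) + (-27.5) + (-60) = -106.5
Signed area = Σ/2 = -53.25 (negative ⇒ clockwise traversal).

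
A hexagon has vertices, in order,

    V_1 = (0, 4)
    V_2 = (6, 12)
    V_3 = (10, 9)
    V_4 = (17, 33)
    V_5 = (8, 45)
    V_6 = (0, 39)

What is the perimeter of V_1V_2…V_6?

|V_1V_2| = √((6)² + (8)²) = √100 = 10
|V_2V_3| = √((4)² + (-3)²) = √25 = 5
|V_3V_4| = √((7)² + (24)²) = √625 = 25
|V_4V_5| = √((-9)² + (12)²) = √225 = 15
|V_5V_6| = √((-8)² + (-6)²) = √100 = 10
|V_6V_1| = √((0)² + (-35)²) = √1225 = 35
Perimeter = 10 + 5 + 25 + 15 + 10 + 35 = 100.

100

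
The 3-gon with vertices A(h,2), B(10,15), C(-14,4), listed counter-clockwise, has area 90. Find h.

-2

Write out the shoelace sum; only the two edges meeting at A involve h:
2·Area = [((-14)·2 − h·4) + (h·15 − 10·2)] + 250
       = 11·h + 202 = 180
⇒ h = -2.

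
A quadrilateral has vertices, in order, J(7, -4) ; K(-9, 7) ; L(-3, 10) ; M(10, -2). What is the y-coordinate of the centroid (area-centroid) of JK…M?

Apply Gauss's area formula. First the cross-terms c_i = x_i·y_{i+1} − x_{i+1}·y_i:
  13, -69, -94, -26  ⇒  2A = -176, A = -88.
Then Σ (y_i + y_{i+1})·c_i = -1730, so ȳ = -1730 / (6·(-88)) = 865/264.

865/264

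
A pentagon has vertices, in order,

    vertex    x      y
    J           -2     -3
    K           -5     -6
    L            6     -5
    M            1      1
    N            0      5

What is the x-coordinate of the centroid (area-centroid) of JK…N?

Apply the shoelace formula. First the cross-terms c_i = x_i·y_{i+1} − x_{i+1}·y_i:
  -3, 61, 11, 5, 10  ⇒  2A = 84, A = 42.
Then Σ (x_i + x_{i+1})·c_i = 144, so x̄ = 144 / (6·42) = 4/7.

4/7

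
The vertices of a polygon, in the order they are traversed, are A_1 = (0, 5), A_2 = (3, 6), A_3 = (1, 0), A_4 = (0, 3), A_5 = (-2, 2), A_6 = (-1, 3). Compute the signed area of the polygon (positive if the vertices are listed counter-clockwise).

Apply the shoelace formula: 2A = Σ (x_i·y_{i+1} − x_{i+1}·y_i), indices taken mod 6.
Cross-terms: -15, -6, 3, 6, -4, -5  ⇒  Σ = -21
Signed area = Σ/2 = -10.5 (negative ⇒ clockwise traversal).

-10.5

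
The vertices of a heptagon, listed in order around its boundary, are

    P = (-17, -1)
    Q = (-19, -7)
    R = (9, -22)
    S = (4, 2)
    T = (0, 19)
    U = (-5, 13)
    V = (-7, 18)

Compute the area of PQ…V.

Apply the shoelace formula: 2A = Σ (x_i·y_{i+1} − x_{i+1}·y_i), indices taken mod 7.
Cross-terms: 100, 481, 106, 76, 95, 1, 313  ⇒  Σ = 1172
Area = |Σ|/2 = 586.

586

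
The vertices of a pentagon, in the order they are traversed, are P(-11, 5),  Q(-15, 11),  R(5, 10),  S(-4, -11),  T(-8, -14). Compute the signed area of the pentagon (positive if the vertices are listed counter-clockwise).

Apply the surveyor's formula: 2A = Σ (x_i·y_{i+1} − x_{i+1}·y_i), indices taken mod 5.
Cross-terms: -46, -205, -15, -32, -194  ⇒  Σ = -492
Signed area = Σ/2 = -246 (negative ⇒ clockwise traversal).

-246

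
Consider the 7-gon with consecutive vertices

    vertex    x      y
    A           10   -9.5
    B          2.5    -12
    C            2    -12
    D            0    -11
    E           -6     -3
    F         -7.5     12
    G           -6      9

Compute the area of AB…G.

156.625

Apply the shoelace (surveyor's) formula: 2A = Σ (x_i·y_{i+1} − x_{i+1}·y_i), indices taken mod 7.
Σ = (-96.25) + (-6) + (-22) + (-66) + (-94.5) + (4.5) + (-33) = -313.25
Area = |Σ|/2 = 156.625.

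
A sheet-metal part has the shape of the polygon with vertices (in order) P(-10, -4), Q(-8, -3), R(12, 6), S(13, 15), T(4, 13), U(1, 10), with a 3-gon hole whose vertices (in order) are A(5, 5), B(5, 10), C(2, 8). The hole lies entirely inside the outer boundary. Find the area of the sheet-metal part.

152.5

Outer boundary:
Σ = (-2) + (-12) + (102) + (109) + (27) + (96) = 320
Area = |Σ|/2 = 160.
Hole:
Σ = (25) + (20) + (-30) = 15
Area = |Σ|/2 = 7.5.
Net area = 160 − 7.5 = 152.5.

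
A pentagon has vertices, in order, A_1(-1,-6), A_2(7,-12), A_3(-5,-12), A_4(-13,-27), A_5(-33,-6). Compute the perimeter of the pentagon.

100

|A_1A_2| = √((8)² + (-6)²) = √100 = 10
|A_2A_3| = √((-12)² + (0)²) = √144 = 12
|A_3A_4| = √((-8)² + (-15)²) = √289 = 17
|A_4A_5| = √((-20)² + (21)²) = √841 = 29
|A_5A_1| = √((32)² + (0)²) = √1024 = 32
Perimeter = 10 + 12 + 17 + 29 + 32 = 100.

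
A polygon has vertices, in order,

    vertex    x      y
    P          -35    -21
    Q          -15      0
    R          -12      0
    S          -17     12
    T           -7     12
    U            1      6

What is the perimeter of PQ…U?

|PQ| = √((20)² + (21)²) = √841 = 29
|QR| = √((3)² + (0)²) = √9 = 3
|RS| = √((-5)² + (12)²) = √169 = 13
|ST| = √((10)² + (0)²) = √100 = 10
|TU| = √((8)² + (-6)²) = √100 = 10
|UP| = √((-36)² + (-27)²) = √2025 = 45
Perimeter = 29 + 3 + 13 + 10 + 10 + 45 = 110.

110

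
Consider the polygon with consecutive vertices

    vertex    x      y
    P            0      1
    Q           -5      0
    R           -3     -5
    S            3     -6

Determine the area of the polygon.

Apply the shoelace (surveyor's) formula: 2A = Σ (x_i·y_{i+1} − x_{i+1}·y_i), indices taken mod 4.
Σ = (5) + (25) + (33) + (3) = 66
Area = |Σ|/2 = 33.

33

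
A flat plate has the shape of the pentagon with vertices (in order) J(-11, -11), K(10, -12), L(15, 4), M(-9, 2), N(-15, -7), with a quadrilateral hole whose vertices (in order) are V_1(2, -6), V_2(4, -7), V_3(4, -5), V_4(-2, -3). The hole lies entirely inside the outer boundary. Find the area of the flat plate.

347.5

Outer boundary:
J→K: (-11)(-12) − (10)(-11) = 242
K→L: (10)(4) − (15)(-12) = 220
L→M: (15)(2) − (-9)(4) = 66
M→N: (-9)(-7) − (-15)(2) = 93
N→J: (-15)(-11) − (-11)(-7) = 88
Σ = 709
Area = |Σ|/2 = 354.5.
Hole:
Apply the shoelace formula: 2A = Σ (x_i·y_{i+1} − x_{i+1}·y_i), indices taken mod 4.
V_1→V_2: (2)(-7) − (4)(-6) = 10
V_2→V_3: (4)(-5) − (4)(-7) = 8
V_3→V_4: (4)(-3) − (-2)(-5) = -22
V_4→V_1: (-2)(-6) − (2)(-3) = 18
Σ = 14
Area = |Σ|/2 = 7.
Net area = 354.5 − 7 = 347.5.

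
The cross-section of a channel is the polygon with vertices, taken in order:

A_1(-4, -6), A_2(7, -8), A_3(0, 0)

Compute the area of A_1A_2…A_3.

37

Apply Gauss's area formula: 2A = Σ (x_i·y_{i+1} − x_{i+1}·y_i), indices taken mod 3.
A_1→A_2: (-4)(-8) − (7)(-6) = 74
A_2→A_3: (7)(0) − (0)(-8) = 0
A_3→A_1: (0)(-6) − (-4)(0) = 0
Σ = 74
Area = |Σ|/2 = 37.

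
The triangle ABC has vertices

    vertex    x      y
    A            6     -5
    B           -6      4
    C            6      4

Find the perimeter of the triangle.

36

|AB| = √((-12)² + (9)²) = √225 = 15
|BC| = √((12)² + (0)²) = √144 = 12
|CA| = √((0)² + (-9)²) = √81 = 9
Perimeter = 15 + 12 + 9 = 36.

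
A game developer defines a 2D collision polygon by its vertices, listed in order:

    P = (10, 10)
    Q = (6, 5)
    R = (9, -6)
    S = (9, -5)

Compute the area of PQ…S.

P→Q: (10)(5) − (6)(10) = -10
Q→R: (6)(-6) − (9)(5) = -81
R→S: (9)(-5) − (9)(-6) = 9
S→P: (9)(10) − (10)(-5) = 140
Σ = 58
Area = |Σ|/2 = 29.

29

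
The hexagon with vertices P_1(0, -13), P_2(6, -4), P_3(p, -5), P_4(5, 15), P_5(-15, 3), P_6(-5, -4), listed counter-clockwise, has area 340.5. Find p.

12

The doubled signed area Σ (x_i y_{i+1} − x_{i+1} y_i) is linear in p.
With p=0 it equals 453; the coefficient of p is 19 (from the two edges through P_3).
So 19·p + 453 = 2·340.5 = 681 ⇒ p = 12.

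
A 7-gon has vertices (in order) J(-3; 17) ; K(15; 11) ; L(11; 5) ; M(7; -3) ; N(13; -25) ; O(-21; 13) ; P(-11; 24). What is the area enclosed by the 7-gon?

Σ = (-288) + (-46) + (-68) + (-136) + (-356) + (-361) + (-115) = -1370
Area = |Σ|/2 = 685.

685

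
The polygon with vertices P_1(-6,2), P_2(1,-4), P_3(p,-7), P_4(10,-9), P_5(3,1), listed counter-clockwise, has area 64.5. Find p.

1

Write out the shoelace sum; only the two edges meeting at P_3 involve p:
2·Area = [(1·(-7) − p·(-4)) + (p·(-9) − 10·(-7))] + 71
       = -5·p + 134 = 129
⇒ p = 1.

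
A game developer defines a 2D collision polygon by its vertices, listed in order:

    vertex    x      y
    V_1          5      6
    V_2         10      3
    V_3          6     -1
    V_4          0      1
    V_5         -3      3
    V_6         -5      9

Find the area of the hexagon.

Apply Gauss's area formula: 2A = Σ (x_i·y_{i+1} − x_{i+1}·y_i), indices taken mod 6.
Σ = (-45) + (-28) + (6) + (3) + (-12) + (-75) = -151
Area = |Σ|/2 = 75.5.

75.5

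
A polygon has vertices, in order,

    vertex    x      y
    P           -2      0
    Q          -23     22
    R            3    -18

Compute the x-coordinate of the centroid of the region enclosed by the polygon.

Apply the shoelace (surveyor's) formula. First the cross-terms c_i = x_i·y_{i+1} − x_{i+1}·y_i:
  -44, 348, -36  ⇒  2A = 268, A = 134.
Then Σ (x_i + x_{i+1})·c_i = -5896, so x̄ = -5896 / (6·134) = -22/3.

-22/3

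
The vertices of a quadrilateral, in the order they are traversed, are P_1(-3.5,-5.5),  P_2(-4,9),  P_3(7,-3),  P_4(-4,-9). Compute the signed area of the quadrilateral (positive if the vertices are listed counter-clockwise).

-94.5

Apply the shoelace formula: 2A = Σ (x_i·y_{i+1} − x_{i+1}·y_i), indices taken mod 4.
Σ = (-53.5) + (-51) + (-75) + (-9.5) = -189
Signed area = Σ/2 = -94.5 (negative ⇒ clockwise traversal).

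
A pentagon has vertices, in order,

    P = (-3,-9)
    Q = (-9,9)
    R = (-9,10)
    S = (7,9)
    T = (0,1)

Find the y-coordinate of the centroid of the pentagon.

Apply the surveyor's formula. First the cross-terms c_i = x_i·y_{i+1} − x_{i+1}·y_i:
  -108, -9, -151, 7, 3  ⇒  2A = -258, A = -129.
Then Σ (y_i + y_{i+1})·c_i = -2994, so ȳ = -2994 / (6·(-129)) = 499/129.

499/129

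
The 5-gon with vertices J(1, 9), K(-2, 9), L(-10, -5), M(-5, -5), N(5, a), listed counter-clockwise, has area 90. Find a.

7

Write out the shoelace sum; only the two edges meeting at N involve a:
2·Area = [((-5)·a − 5·(-5)) + (5·9 − 1·a)] + 152
       = -6·a + 222 = 180
⇒ a = 7.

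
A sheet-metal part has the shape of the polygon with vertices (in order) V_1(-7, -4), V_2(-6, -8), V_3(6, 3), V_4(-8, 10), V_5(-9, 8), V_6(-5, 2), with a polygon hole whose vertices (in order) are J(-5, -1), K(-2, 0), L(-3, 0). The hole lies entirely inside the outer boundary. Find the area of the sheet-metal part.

Outer boundary:
Apply Gauss's area formula: 2A = Σ (x_i·y_{i+1} − x_{i+1}·y_i), indices taken mod 6.
Σ = (32) + (30) + (84) + (26) + (22) + (34) = 228
Area = |Σ|/2 = 114.
Hole:
Apply the shoelace formula: 2A = Σ (x_i·y_{i+1} − x_{i+1}·y_i), indices taken mod 3.
Σ = (-2) + (0) + (3) = 1
Area = |Σ|/2 = 0.5.
Net area = 114 − 0.5 = 113.5.

113.5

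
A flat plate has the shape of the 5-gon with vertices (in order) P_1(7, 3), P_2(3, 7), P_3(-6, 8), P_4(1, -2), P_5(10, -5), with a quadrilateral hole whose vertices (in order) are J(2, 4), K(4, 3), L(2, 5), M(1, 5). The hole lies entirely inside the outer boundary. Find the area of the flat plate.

93.5

Outer boundary:
Apply the surveyor's formula: 2A = Σ (x_i·y_{i+1} − x_{i+1}·y_i), indices taken mod 5.
Σ = (40) + (66) + (4) + (15) + (65) = 190
Area = |Σ|/2 = 95.
Hole:
Apply the shoelace formula: 2A = Σ (x_i·y_{i+1} − x_{i+1}·y_i), indices taken mod 4.
Σ = (-10) + (14) + (5) + (-6) = 3
Area = |Σ|/2 = 1.5.
Net area = 95 − 1.5 = 93.5.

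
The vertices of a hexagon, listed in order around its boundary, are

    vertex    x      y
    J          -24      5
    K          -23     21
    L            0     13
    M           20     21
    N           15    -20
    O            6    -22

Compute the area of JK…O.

Apply the surveyor's formula: 2A = Σ (x_i·y_{i+1} − x_{i+1}·y_i), indices taken mod 6.
Σ = (-389) + (-299) + (-260) + (-715) + (-210) + (-498) = -2371
Area = |Σ|/2 = 1185.5.

1185.5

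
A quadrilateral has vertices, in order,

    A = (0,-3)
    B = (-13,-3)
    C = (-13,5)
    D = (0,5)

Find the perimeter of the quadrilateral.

42

|AB| = √((-13)² + (0)²) = √169 = 13
|BC| = √((0)² + (8)²) = √64 = 8
|CD| = √((13)² + (0)²) = √169 = 13
|DA| = √((0)² + (-8)²) = √64 = 8
Perimeter = 13 + 8 + 13 + 8 = 42.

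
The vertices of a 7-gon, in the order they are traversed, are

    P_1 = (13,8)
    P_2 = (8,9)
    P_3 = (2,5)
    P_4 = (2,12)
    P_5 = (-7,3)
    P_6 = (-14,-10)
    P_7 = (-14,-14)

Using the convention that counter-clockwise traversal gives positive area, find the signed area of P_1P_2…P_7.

Apply the surveyor's formula: 2A = Σ (x_i·y_{i+1} − x_{i+1}·y_i), indices taken mod 7.
P_1→P_2: (13)(9) − (8)(8) = 53
P_2→P_3: (8)(5) − (2)(9) = 22
P_3→P_4: (2)(12) − (2)(5) = 14
P_4→P_5: (2)(3) − (-7)(12) = 90
P_5→P_6: (-7)(-10) − (-14)(3) = 112
P_6→P_7: (-14)(-14) − (-14)(-10) = 56
P_7→P_1: (-14)(8) − (13)(-14) = 70
Σ = 417
Signed area = Σ/2 = 208.5 (positive ⇒ counter-clockwise traversal).

208.5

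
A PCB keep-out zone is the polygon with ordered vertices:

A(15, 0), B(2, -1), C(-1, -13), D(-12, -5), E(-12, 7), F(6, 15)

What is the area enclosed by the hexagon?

392

Apply the shoelace formula: 2A = Σ (x_i·y_{i+1} − x_{i+1}·y_i), indices taken mod 6.
Cross-terms: -15, -27, -151, -144, -222, -225  ⇒  Σ = -784
Area = |Σ|/2 = 392.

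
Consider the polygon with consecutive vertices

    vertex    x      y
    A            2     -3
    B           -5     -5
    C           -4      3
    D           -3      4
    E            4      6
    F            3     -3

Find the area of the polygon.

Σ = (-25) + (-35) + (-7) + (-34) + (-30) + (-3) = -134
Area = |Σ|/2 = 67.

67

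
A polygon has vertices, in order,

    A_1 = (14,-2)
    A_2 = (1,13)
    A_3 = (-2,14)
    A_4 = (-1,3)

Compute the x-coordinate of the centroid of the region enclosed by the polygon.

34/9

Apply the surveyor's formula. First the cross-terms c_i = x_i·y_{i+1} − x_{i+1}·y_i:
  184, 40, 8, -40  ⇒  2A = 192, A = 96.
Then Σ (x_i + x_{i+1})·c_i = 2176, so x̄ = 2176 / (6·96) = 34/9.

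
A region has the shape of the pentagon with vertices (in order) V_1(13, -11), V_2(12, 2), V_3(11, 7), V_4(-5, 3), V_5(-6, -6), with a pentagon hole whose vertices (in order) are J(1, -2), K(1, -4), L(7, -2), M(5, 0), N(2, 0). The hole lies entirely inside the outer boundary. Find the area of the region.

225

Outer boundary:
Apply the surveyor's formula: 2A = Σ (x_i·y_{i+1} − x_{i+1}·y_i), indices taken mod 5.
Σ = (158) + (62) + (68) + (48) + (144) = 480
Area = |Σ|/2 = 240.
Hole:
Σ = (-2) + (26) + (10) + (0) + (-4) = 30
Area = |Σ|/2 = 15.
Net area = 240 − 15 = 225.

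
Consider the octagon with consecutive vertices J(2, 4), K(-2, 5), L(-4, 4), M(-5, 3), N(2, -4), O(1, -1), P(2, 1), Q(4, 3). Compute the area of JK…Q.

J→K: (2)(5) − (-2)(4) = 18
K→L: (-2)(4) − (-4)(5) = 12
L→M: (-4)(3) − (-5)(4) = 8
M→N: (-5)(-4) − (2)(3) = 14
N→O: (2)(-1) − (1)(-4) = 2
O→P: (1)(1) − (2)(-1) = 3
P→Q: (2)(3) − (4)(1) = 2
Q→J: (4)(4) − (2)(3) = 10
Σ = 69
Area = |Σ|/2 = 34.5.

34.5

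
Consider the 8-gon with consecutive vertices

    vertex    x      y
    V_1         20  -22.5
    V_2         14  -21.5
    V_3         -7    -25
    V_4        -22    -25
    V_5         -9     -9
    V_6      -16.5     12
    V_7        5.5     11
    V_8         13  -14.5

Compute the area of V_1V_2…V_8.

873.375

Apply the shoelace (surveyor's) formula: 2A = Σ (x_i·y_{i+1} − x_{i+1}·y_i), indices taken mod 8.
Cross-terms: -115, -500.5, -375, -27, -256.5, -247.5, -222.75, -2.5  ⇒  Σ = -1746.75
Area = |Σ|/2 = 873.375.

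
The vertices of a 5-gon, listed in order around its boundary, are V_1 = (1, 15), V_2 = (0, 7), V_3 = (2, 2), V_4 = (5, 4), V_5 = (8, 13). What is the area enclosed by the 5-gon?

Apply the shoelace (surveyor's) formula: 2A = Σ (x_i·y_{i+1} − x_{i+1}·y_i), indices taken mod 5.
V_1→V_2: (1)(7) − (0)(15) = 7
V_2→V_3: (0)(2) − (2)(7) = -14
V_3→V_4: (2)(4) − (5)(2) = -2
V_4→V_5: (5)(13) − (8)(4) = 33
V_5→V_1: (8)(15) − (1)(13) = 107
Σ = 131
Area = |Σ|/2 = 65.5.

65.5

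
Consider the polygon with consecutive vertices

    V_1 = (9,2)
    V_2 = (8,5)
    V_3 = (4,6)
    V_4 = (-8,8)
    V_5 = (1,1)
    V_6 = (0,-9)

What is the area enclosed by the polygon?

Cross-terms: 29, 28, 80, -16, -9, 81  ⇒  Σ = 193
Area = |Σ|/2 = 96.5.

96.5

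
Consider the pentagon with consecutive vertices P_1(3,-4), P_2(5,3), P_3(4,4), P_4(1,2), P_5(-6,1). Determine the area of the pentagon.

Σ = (29) + (8) + (4) + (13) + (21) = 75
Area = |Σ|/2 = 37.5.

37.5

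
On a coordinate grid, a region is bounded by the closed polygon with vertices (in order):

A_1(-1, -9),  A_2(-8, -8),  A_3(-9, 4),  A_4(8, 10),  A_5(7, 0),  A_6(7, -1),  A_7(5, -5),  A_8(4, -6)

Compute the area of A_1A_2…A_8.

Apply the shoelace (surveyor's) formula: 2A = Σ (x_i·y_{i+1} − x_{i+1}·y_i), indices taken mod 8.
A_1→A_2: (-1)(-8) − (-8)(-9) = -64
A_2→A_3: (-8)(4) − (-9)(-8) = -104
A_3→A_4: (-9)(10) − (8)(4) = -122
A_4→A_5: (8)(0) − (7)(10) = -70
A_5→A_6: (7)(-1) − (7)(0) = -7
A_6→A_7: (7)(-5) − (5)(-1) = -30
A_7→A_8: (5)(-6) − (4)(-5) = -10
A_8→A_1: (4)(-9) − (-1)(-6) = -42
Σ = -449
Area = |Σ|/2 = 224.5.

224.5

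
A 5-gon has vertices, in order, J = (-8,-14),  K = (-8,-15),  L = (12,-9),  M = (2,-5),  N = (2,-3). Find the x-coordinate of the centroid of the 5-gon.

Apply the surveyor's formula. First the cross-terms c_i = x_i·y_{i+1} − x_{i+1}·y_i:
  8, 252, -42, 4, -52  ⇒  2A = 170, A = 85.
Then Σ (x_i + x_{i+1})·c_i = 620, so x̄ = 620 / (6·85) = 62/51.

62/51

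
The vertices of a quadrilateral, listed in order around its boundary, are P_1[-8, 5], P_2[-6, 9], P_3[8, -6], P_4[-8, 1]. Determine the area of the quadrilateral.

75

Σ = (-42) + (-36) + (-40) + (-32) = -150
Area = |Σ|/2 = 75.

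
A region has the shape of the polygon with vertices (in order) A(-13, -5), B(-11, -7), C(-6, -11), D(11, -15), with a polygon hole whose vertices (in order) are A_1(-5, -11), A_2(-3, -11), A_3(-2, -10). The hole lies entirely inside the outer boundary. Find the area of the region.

37

Outer boundary:
Apply Gauss's area formula: 2A = Σ (x_i·y_{i+1} − x_{i+1}·y_i), indices taken mod 4.
Σ = (36) + (79) + (211) + (-250) = 76
Area = |Σ|/2 = 38.
Hole:
Apply the surveyor's formula: 2A = Σ (x_i·y_{i+1} − x_{i+1}·y_i), indices taken mod 3.
A_1→A_2: (-5)(-11) − (-3)(-11) = 22
A_2→A_3: (-3)(-10) − (-2)(-11) = 8
A_3→A_1: (-2)(-11) − (-5)(-10) = -28
Σ = 2
Area = |Σ|/2 = 1.
Net area = 38 − 1 = 37.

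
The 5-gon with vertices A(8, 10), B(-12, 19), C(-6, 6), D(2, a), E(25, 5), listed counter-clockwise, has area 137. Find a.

The doubled signed area Σ (x_i y_{i+1} − x_{i+1} y_i) is linear in a.
With a=0 it equals 522; the coefficient of a is -31 (from the two edges through D).
So -31·a + 522 = 2·137 = 274 ⇒ a = 8.

8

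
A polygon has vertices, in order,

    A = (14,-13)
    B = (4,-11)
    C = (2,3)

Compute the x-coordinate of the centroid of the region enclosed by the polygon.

20/3

Apply Gauss's area formula. First the cross-terms c_i = x_i·y_{i+1} − x_{i+1}·y_i:
  -102, 34, -68  ⇒  2A = -136, A = -68.
Then Σ (x_i + x_{i+1})·c_i = -2720, so x̄ = -2720 / (6·(-68)) = 20/3.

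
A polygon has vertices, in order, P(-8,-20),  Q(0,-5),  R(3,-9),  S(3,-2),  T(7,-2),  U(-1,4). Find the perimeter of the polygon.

68

|PQ| = √((8)² + (15)²) = √289 = 17
|QR| = √((3)² + (-4)²) = √25 = 5
|RS| = √((0)² + (7)²) = √49 = 7
|ST| = √((4)² + (0)²) = √16 = 4
|TU| = √((-8)² + (6)²) = √100 = 10
|UP| = √((-7)² + (-24)²) = √625 = 25
Perimeter = 17 + 5 + 7 + 4 + 10 + 25 = 68.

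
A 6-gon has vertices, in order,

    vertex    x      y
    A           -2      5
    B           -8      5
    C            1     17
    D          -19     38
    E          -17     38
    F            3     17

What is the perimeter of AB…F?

|AB| = √((-6)² + (0)²) = √36 = 6
|BC| = √((9)² + (12)²) = √225 = 15
|CD| = √((-20)² + (21)²) = √841 = 29
|DE| = √((2)² + (0)²) = √4 = 2
|EF| = √((20)² + (-21)²) = √841 = 29
|FA| = √((-5)² + (-12)²) = √169 = 13
Perimeter = 6 + 15 + 29 + 2 + 29 + 13 = 94.

94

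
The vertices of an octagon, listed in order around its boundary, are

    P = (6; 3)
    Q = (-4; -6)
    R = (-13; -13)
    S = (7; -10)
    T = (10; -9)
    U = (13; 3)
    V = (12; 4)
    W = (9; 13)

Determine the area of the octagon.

Apply the shoelace (surveyor's) formula: 2A = Σ (x_i·y_{i+1} − x_{i+1}·y_i), indices taken mod 8.
P→Q: (6)(-6) − (-4)(3) = -24
Q→R: (-4)(-13) − (-13)(-6) = -26
R→S: (-13)(-10) − (7)(-13) = 221
S→T: (7)(-9) − (10)(-10) = 37
T→U: (10)(3) − (13)(-9) = 147
U→V: (13)(4) − (12)(3) = 16
V→W: (12)(13) − (9)(4) = 120
W→P: (9)(3) − (6)(13) = -51
Σ = 440
Area = |Σ|/2 = 220.

220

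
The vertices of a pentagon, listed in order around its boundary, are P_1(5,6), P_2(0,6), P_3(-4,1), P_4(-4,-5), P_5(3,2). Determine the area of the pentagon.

Σ = (30) + (24) + (24) + (7) + (8) = 93
Area = |Σ|/2 = 46.5.

46.5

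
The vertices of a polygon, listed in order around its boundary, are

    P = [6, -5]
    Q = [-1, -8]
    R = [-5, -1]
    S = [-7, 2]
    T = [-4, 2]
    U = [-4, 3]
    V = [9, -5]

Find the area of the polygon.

Apply the shoelace (surveyor's) formula: 2A = Σ (x_i·y_{i+1} − x_{i+1}·y_i), indices taken mod 7.
Σ = (-53) + (-39) + (-17) + (-6) + (-4) + (-7) + (-15) = -141
Area = |Σ|/2 = 70.5.

70.5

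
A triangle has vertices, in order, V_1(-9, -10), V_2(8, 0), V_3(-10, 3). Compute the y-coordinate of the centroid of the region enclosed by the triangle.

-7/3

Apply the surveyor's formula. First the cross-terms c_i = x_i·y_{i+1} − x_{i+1}·y_i:
  80, 24, 127  ⇒  2A = 231, A = 115.5.
Then Σ (y_i + y_{i+1})·c_i = -1617, so ȳ = -1617 / (6·115.5) = -7/3.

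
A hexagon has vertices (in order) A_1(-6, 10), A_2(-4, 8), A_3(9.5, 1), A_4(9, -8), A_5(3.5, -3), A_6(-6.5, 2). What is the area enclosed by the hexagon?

118.75

Apply Gauss's area formula: 2A = Σ (x_i·y_{i+1} − x_{i+1}·y_i), indices taken mod 6.
A_1→A_2: (-6)(8) − (-4)(10) = -8
A_2→A_3: (-4)(1) − (9.5)(8) = -80
A_3→A_4: (9.5)(-8) − (9)(1) = -85
A_4→A_5: (9)(-3) − (3.5)(-8) = 1
A_5→A_6: (3.5)(2) − (-6.5)(-3) = -12.5
A_6→A_1: (-6.5)(10) − (-6)(2) = -53
Σ = -237.5
Area = |Σ|/2 = 118.75.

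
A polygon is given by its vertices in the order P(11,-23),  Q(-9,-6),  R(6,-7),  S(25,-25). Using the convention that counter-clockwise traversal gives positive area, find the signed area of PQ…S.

-224.5

Apply the shoelace formula: 2A = Σ (x_i·y_{i+1} − x_{i+1}·y_i), indices taken mod 4.
P→Q: (11)(-6) − (-9)(-23) = -273
Q→R: (-9)(-7) − (6)(-6) = 99
R→S: (6)(-25) − (25)(-7) = 25
S→P: (25)(-23) − (11)(-25) = -300
Σ = -449
Signed area = Σ/2 = -224.5 (negative ⇒ clockwise traversal).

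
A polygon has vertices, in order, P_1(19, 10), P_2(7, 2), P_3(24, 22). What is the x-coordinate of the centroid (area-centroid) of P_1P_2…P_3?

Apply the shoelace (surveyor's) formula. First the cross-terms c_i = x_i·y_{i+1} − x_{i+1}·y_i:
  -32, 106, -178  ⇒  2A = -104, A = -52.
Then Σ (x_i + x_{i+1})·c_i = -5200, so x̄ = -5200 / (6·(-52)) = 50/3.

50/3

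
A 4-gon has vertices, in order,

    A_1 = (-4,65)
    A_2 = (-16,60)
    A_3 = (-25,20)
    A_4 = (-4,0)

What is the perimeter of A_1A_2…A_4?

|A_1A_2| = √((-12)² + (-5)²) = √169 = 13
|A_2A_3| = √((-9)² + (-40)²) = √1681 = 41
|A_3A_4| = √((21)² + (-20)²) = √841 = 29
|A_4A_1| = √((0)² + (65)²) = √4225 = 65
Perimeter = 13 + 41 + 29 + 65 = 148.

148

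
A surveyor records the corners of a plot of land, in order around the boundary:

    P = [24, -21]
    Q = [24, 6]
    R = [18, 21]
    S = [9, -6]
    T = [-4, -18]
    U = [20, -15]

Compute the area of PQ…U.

460.5

Apply the shoelace formula: 2A = Σ (x_i·y_{i+1} − x_{i+1}·y_i), indices taken mod 6.
P→Q: (24)(6) − (24)(-21) = 648
Q→R: (24)(21) − (18)(6) = 396
R→S: (18)(-6) − (9)(21) = -297
S→T: (9)(-18) − (-4)(-6) = -186
T→U: (-4)(-15) − (20)(-18) = 420
U→P: (20)(-21) − (24)(-15) = -60
Σ = 921
Area = |Σ|/2 = 460.5.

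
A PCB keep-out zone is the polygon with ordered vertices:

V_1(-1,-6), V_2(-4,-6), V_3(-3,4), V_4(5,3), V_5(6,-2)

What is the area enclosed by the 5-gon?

73.5

Apply the shoelace (surveyor's) formula: 2A = Σ (x_i·y_{i+1} − x_{i+1}·y_i), indices taken mod 5.
Σ = (-18) + (-34) + (-29) + (-28) + (-38) = -147
Area = |Σ|/2 = 73.5.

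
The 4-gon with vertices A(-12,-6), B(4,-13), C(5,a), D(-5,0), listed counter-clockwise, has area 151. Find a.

3

The doubled signed area Σ (x_i y_{i+1} − x_{i+1} y_i) is linear in a.
With a=0 it equals 275; the coefficient of a is 9 (from the two edges through C).
So 9·a + 275 = 2·151 = 302 ⇒ a = 3.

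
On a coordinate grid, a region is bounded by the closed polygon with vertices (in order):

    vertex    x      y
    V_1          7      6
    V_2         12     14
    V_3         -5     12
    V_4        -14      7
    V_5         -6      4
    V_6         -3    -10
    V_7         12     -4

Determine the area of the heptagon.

V_1→V_2: (7)(14) − (12)(6) = 26
V_2→V_3: (12)(12) − (-5)(14) = 214
V_3→V_4: (-5)(7) − (-14)(12) = 133
V_4→V_5: (-14)(4) − (-6)(7) = -14
V_5→V_6: (-6)(-10) − (-3)(4) = 72
V_6→V_7: (-3)(-4) − (12)(-10) = 132
V_7→V_1: (12)(6) − (7)(-4) = 100
Σ = 663
Area = |Σ|/2 = 331.5.

331.5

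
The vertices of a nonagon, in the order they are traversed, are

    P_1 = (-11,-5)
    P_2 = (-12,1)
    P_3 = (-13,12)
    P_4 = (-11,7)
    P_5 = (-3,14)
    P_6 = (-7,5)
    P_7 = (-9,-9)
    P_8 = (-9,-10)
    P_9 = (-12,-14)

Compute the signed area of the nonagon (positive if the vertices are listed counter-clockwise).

Σ = (-71) + (-131) + (41) + (-133) + (83) + (108) + (9) + (6) + (-94) = -182
Signed area = Σ/2 = -91 (negative ⇒ clockwise traversal).

-91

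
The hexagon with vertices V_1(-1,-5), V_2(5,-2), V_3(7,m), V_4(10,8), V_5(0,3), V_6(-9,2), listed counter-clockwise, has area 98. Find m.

The doubled signed area Σ (x_i y_{i+1} − x_{i+1} y_i) is linear in m.
With m=0 it equals 201; the coefficient of m is -5 (from the two edges through V_3).
So -5·m + 201 = 2·98 = 196 ⇒ m = 1.

1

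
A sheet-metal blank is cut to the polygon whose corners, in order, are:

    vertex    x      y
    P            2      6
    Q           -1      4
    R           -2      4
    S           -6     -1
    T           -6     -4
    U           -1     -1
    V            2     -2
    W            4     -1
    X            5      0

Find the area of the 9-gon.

Apply Gauss's area formula: 2A = Σ (x_i·y_{i+1} − x_{i+1}·y_i), indices taken mod 9.
Σ = (14) + (4) + (26) + (18) + (2) + (4) + (6) + (5) + (30) = 109
Area = |Σ|/2 = 54.5.

54.5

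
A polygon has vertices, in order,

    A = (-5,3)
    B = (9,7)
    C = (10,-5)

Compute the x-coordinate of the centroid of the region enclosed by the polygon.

14/3

Apply Gauss's area formula. First the cross-terms c_i = x_i·y_{i+1} − x_{i+1}·y_i:
  -62, -115, 5  ⇒  2A = -172, A = -86.
Then Σ (x_i + x_{i+1})·c_i = -2408, so x̄ = -2408 / (6·(-86)) = 14/3.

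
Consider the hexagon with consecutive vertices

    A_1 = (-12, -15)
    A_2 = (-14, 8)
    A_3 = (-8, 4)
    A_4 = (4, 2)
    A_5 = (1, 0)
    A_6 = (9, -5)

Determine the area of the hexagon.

Apply Gauss's area formula: 2A = Σ (x_i·y_{i+1} − x_{i+1}·y_i), indices taken mod 6.
A_1→A_2: (-12)(8) − (-14)(-15) = -306
A_2→A_3: (-14)(4) − (-8)(8) = 8
A_3→A_4: (-8)(2) − (4)(4) = -32
A_4→A_5: (4)(0) − (1)(2) = -2
A_5→A_6: (1)(-5) − (9)(0) = -5
A_6→A_1: (9)(-15) − (-12)(-5) = -195
Σ = -532
Area = |Σ|/2 = 266.

266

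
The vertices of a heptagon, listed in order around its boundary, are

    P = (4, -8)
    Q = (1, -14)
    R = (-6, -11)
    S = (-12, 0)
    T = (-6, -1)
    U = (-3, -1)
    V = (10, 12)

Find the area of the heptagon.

207

Σ = (-48) + (-95) + (-132) + (12) + (3) + (-26) + (-128) = -414
Area = |Σ|/2 = 207.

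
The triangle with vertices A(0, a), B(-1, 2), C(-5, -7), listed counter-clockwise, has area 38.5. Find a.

-15

The doubled signed area Σ (x_i y_{i+1} − x_{i+1} y_i) is linear in a.
With a=0 it equals 17; the coefficient of a is -4 (from the two edges through A).
So -4·a + 17 = 2·38.5 = 77 ⇒ a = -15.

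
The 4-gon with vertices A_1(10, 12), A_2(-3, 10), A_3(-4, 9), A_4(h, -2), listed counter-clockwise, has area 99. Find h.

7

Write out the shoelace sum; only the two edges meeting at A_4 involve h:
2·Area = [((-4)·(-2) − h·9) + (h·12 − 10·(-2))] + 149
       = 3·h + 177 = 198
⇒ h = 7.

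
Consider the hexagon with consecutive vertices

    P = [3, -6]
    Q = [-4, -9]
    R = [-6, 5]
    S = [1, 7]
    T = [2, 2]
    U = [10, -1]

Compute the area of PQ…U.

Apply the shoelace formula: 2A = Σ (x_i·y_{i+1} − x_{i+1}·y_i), indices taken mod 6.
P→Q: (3)(-9) − (-4)(-6) = -51
Q→R: (-4)(5) − (-6)(-9) = -74
R→S: (-6)(7) − (1)(5) = -47
S→T: (1)(2) − (2)(7) = -12
T→U: (2)(-1) − (10)(2) = -22
U→P: (10)(-6) − (3)(-1) = -57
Σ = -263
Area = |Σ|/2 = 131.5.

131.5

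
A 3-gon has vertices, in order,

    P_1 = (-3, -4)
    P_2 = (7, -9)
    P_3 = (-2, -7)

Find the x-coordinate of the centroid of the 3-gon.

Apply Gauss's area formula. First the cross-terms c_i = x_i·y_{i+1} − x_{i+1}·y_i:
  55, -67, -13  ⇒  2A = -25, A = -12.5.
Then Σ (x_i + x_{i+1})·c_i = -50, so x̄ = -50 / (6·(-12.5)) = 2/3.

2/3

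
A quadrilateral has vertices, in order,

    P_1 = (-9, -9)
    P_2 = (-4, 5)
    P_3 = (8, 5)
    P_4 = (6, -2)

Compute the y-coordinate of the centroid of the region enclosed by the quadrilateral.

-18/37

Apply the shoelace (surveyor's) formula. First the cross-terms c_i = x_i·y_{i+1} − x_{i+1}·y_i:
  -81, -60, -46, -72  ⇒  2A = -259, A = -129.5.
Then Σ (y_i + y_{i+1})·c_i = 378, so ȳ = 378 / (6·(-129.5)) = -18/37.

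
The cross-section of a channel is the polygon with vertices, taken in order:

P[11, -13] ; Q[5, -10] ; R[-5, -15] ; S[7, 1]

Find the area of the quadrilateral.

86

Σ = (-45) + (-125) + (100) + (-102) = -172
Area = |Σ|/2 = 86.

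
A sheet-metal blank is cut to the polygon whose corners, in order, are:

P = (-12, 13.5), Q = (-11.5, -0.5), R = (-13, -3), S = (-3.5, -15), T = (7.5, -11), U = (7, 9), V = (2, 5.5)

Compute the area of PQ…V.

Cross-terms: 161.25, 28, 184.5, 151, 144.5, 20.5, 93  ⇒  Σ = 782.75
Area = |Σ|/2 = 391.375.

391.375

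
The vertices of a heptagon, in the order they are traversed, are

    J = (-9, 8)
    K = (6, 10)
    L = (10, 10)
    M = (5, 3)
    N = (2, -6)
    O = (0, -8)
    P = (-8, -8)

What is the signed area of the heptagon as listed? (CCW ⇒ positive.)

Apply Gauss's area formula: 2A = Σ (x_i·y_{i+1} − x_{i+1}·y_i), indices taken mod 7.
Cross-terms: -138, -40, -20, -36, -16, -64, -136  ⇒  Σ = -450
Signed area = Σ/2 = -225 (negative ⇒ clockwise traversal).

-225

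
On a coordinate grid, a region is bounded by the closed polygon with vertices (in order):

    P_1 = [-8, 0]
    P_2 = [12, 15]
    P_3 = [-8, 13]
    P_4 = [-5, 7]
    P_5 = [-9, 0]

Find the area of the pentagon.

Apply the shoelace formula: 2A = Σ (x_i·y_{i+1} − x_{i+1}·y_i), indices taken mod 5.
Cross-terms: -120, 276, 9, 63, 0  ⇒  Σ = 228
Area = |Σ|/2 = 114.

114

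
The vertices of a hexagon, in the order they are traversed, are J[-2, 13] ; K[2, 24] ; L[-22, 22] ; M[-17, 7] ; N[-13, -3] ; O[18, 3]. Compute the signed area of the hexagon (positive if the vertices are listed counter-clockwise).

Σ = (-74) + (572) + (220) + (142) + (15) + (240) = 1115
Signed area = Σ/2 = 557.5 (positive ⇒ counter-clockwise traversal).

557.5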